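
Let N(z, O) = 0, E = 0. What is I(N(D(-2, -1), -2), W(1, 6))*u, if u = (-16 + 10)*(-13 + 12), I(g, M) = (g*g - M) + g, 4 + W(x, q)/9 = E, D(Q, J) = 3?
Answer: 216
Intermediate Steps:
W(x, q) = -36 (W(x, q) = -36 + 9*0 = -36 + 0 = -36)
I(g, M) = g + g**2 - M (I(g, M) = (g**2 - M) + g = g + g**2 - M)
u = 6 (u = -6*(-1) = 6)
I(N(D(-2, -1), -2), W(1, 6))*u = (0 + 0**2 - 1*(-36))*6 = (0 + 0 + 36)*6 = 36*6 = 216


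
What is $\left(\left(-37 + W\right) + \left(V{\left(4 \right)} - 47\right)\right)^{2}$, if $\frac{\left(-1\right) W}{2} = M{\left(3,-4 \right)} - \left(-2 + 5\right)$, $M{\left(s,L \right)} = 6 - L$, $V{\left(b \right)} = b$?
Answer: $8836$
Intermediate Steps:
$W = -14$ ($W = - 2 \left(\left(6 - -4\right) - \left(-2 + 5\right)\right) = - 2 \left(\left(6 + 4\right) - 3\right) = - 2 \left(10 - 3\right) = \left(-2\right) 7 = -14$)
$\left(\left(-37 + W\right) + \left(V{\left(4 \right)} - 47\right)\right)^{2} = \left(\left(-37 - 14\right) + \left(4 - 47\right)\right)^{2} = \left(-51 - 43\right)^{2} = \left(-94\right)^{2} = 8836$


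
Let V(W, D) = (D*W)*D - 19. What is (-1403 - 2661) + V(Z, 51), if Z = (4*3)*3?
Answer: 89553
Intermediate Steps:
Z = 36 (Z = 12*3 = 36)
V(W, D) = -19 + W*D**2 (V(W, D) = W*D**2 - 19 = -19 + W*D**2)
(-1403 - 2661) + V(Z, 51) = (-1403 - 2661) + (-19 + 36*51**2) = -4064 + (-19 + 36*2601) = -4064 + (-19 + 93636) = -4064 + 93617 = 89553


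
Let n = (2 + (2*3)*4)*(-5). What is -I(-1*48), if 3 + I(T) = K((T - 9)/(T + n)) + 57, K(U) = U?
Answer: -9669/178 ≈ -54.320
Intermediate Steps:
n = -130 (n = (2 + 6*4)*(-5) = (2 + 24)*(-5) = 26*(-5) = -130)
I(T) = 54 + (-9 + T)/(-130 + T) (I(T) = -3 + ((T - 9)/(T - 130) + 57) = -3 + ((-9 + T)/(-130 + T) + 57) = -3 + (57 + (-9 + T)/(-130 + T)) = 54 + (-9 + T)/(-130 + T))
-I(-1*48) = -11*(-639 + 5*(-1*48))/(-130 - 1*48) = -11*(-639 + 5*(-48))/(-130 - 48) = -11*(-639 - 240)/(-178) = -11*(-1)*(-879)/178 = -1*9669/178 = -9669/178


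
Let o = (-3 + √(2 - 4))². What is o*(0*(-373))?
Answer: 0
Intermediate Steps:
o = (-3 + I*√2)² (o = (-3 + √(-2))² = (-3 + I*√2)² ≈ 7.0 - 8.4853*I)
o*(0*(-373)) = (3 - I*√2)²*(0*(-373)) = (3 - I*√2)²*0 = 0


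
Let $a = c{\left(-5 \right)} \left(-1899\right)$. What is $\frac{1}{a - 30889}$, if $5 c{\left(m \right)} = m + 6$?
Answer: $- \frac{5}{156344} \approx -3.1981 \cdot 10^{-5}$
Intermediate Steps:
$c{\left(m \right)} = \frac{6}{5} + \frac{m}{5}$ ($c{\left(m \right)} = \frac{m + 6}{5} = \frac{6 + m}{5} = \frac{6}{5} + \frac{m}{5}$)
$a = - \frac{1899}{5}$ ($a = \left(\frac{6}{5} + \frac{1}{5} \left(-5\right)\right) \left(-1899\right) = \left(\frac{6}{5} - 1\right) \left(-1899\right) = \frac{1}{5} \left(-1899\right) = - \frac{1899}{5} \approx -379.8$)
$\frac{1}{a - 30889} = \frac{1}{- \frac{1899}{5} - 30889} = \frac{1}{- \frac{156344}{5}} = - \frac{5}{156344}$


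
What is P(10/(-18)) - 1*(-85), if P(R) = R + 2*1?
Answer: 778/9 ≈ 86.444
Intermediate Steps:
P(R) = 2 + R (P(R) = R + 2 = 2 + R)
P(10/(-18)) - 1*(-85) = (2 + 10/(-18)) - 1*(-85) = (2 + 10*(-1/18)) + 85 = (2 - 5/9) + 85 = 13/9 + 85 = 778/9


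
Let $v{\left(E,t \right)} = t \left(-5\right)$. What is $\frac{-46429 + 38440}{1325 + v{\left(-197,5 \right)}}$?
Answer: $- \frac{7989}{1300} \approx -6.1454$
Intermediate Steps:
$v{\left(E,t \right)} = - 5 t$
$\frac{-46429 + 38440}{1325 + v{\left(-197,5 \right)}} = \frac{-46429 + 38440}{1325 - 25} = - \frac{7989}{1325 - 25} = - \frac{7989}{1300}$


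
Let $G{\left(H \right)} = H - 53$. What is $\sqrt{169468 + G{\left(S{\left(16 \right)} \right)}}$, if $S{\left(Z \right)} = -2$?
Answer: $\sqrt{169413} \approx 411.6$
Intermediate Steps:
$G{\left(H \right)} = -53 + H$
$\sqrt{169468 + G{\left(S{\left(16 \right)} \right)}} = \sqrt{169468 - 55} = \sqrt{169413}$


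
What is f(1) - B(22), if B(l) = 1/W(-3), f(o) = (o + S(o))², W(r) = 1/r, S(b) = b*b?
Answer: 7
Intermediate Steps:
S(b) = b²
W(r) = 1/r
f(o) = (o + o²)²
B(l) = -3 (B(l) = 1/(1/(-3)) = 1/(-⅓) = -3)
f(1) - B(22) = 1²*(1 + 1)² - 1*(-3) = 1*2² + 3 = 1*4 + 3 = 4 + 3 = 7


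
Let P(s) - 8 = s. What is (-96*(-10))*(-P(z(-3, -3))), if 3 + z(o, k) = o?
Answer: -1920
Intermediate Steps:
z(o, k) = -3 + o
P(s) = 8 + s
(-96*(-10))*(-P(z(-3, -3))) = (-96*(-10))*(-(8 + (-3 - 3))) = (-24*(-40))*(-(8 - 6)) = 960*(-1*2) = 960*(-2) = -1920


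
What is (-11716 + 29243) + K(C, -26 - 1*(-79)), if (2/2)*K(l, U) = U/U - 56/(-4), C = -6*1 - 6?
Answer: 17542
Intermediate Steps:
C = -12 (C = -6 - 6 = -12)
K(l, U) = 15 (K(l, U) = U/U - 56/(-4) = 1 - 56*(-¼) = 1 + 14 = 15)
(-11716 + 29243) + K(C, -26 - 1*(-79)) = (-11716 + 29243) + 15 = 17527 + 15 = 17542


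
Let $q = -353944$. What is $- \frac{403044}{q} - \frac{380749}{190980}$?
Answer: $- \frac{7223810117}{8449528140} \approx -0.85494$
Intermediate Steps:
$- \frac{403044}{q} - \frac{380749}{190980} = - \frac{403044}{-353944} - \frac{380749}{190980} = \left(-403044\right) \left(- \frac{1}{353944}\right) - \frac{380749}{190980} = \frac{100761}{88486} - \frac{380749}{190980} = - \frac{7223810117}{8449528140}$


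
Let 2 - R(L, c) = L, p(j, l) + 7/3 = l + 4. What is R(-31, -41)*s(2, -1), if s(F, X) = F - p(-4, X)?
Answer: 44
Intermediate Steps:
p(j, l) = 5/3 + l (p(j, l) = -7/3 + (l + 4) = -7/3 + (4 + l) = 5/3 + l)
R(L, c) = 2 - L
s(F, X) = -5/3 + F - X (s(F, X) = F - (5/3 + X) = F + (-5/3 - X) = -5/3 + F - X)
R(-31, -41)*s(2, -1) = (2 - 1*(-31))*(-5/3 + 2 - 1*(-1)) = (2 + 31)*(-5/3 + 2 + 1) = 33*(4/3) = 44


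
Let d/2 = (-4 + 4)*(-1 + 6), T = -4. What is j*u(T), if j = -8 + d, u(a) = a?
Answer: 32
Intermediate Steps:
d = 0 (d = 2*((-4 + 4)*(-1 + 6)) = 2*(0*5) = 2*0 = 0)
j = -8 (j = -8 + 0 = -8)
j*u(T) = -8*(-4) = 32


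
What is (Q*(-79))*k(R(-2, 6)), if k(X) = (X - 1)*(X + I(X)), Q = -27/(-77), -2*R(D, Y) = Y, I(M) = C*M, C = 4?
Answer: -127980/77 ≈ -1662.1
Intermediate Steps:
I(M) = 4*M
R(D, Y) = -Y/2
Q = 27/77 (Q = -27*(-1/77) = 27/77 ≈ 0.35065)
k(X) = 5*X*(-1 + X) (k(X) = (X - 1)*(X + 4*X) = (-1 + X)*(5*X) = 5*X*(-1 + X))
(Q*(-79))*k(R(-2, 6)) = ((27/77)*(-79))*(5*(-1/2*6)*(-1 - 1/2*6)) = -10665*(-3)*(-1 - 3)/77 = -10665*(-3)*(-4)/77 = -2133/77*60 = -127980/77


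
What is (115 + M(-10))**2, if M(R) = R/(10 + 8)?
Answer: 1060900/81 ≈ 13098.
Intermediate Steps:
M(R) = R/18
(115 + M(-10))**2 = (115 + (1/18)*(-10))**2 = (115 - 5/9)**2 = (1030/9)**2 = 1060900/81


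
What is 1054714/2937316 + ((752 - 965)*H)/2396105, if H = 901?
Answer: 981748181731/3519058777090 ≈ 0.27898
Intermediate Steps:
1054714/2937316 + ((752 - 965)*H)/2396105 = 1054714/2937316 + ((752 - 965)*901)/2396105 = 1054714*(1/2937316) - 213*901*(1/2396105) = 527357/1468658 - 191913*1/2396105 = 527357/1468658 - 191913/2396105 = 981748181731/3519058777090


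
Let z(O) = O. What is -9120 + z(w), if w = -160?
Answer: -9280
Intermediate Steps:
-9120 + z(w) = -9120 - 160 = -9280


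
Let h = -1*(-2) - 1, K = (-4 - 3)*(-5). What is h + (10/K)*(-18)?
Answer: -29/7 ≈ -4.1429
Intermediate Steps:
K = 35 (K = -7*(-5) = 35)
h = 1 (h = 2 - 1 = 1)
h + (10/K)*(-18) = 1 + (10/35)*(-18) = 1 + (10*(1/35))*(-18) = 1 + (2/7)*(-18) = 1 - 36/7 = -29/7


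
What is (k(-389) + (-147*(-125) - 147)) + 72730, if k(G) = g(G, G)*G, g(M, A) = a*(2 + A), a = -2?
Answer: -210128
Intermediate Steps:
g(M, A) = -4 - 2*A (g(M, A) = -2*(2 + A) = -4 - 2*A)
k(G) = G*(-4 - 2*G) (k(G) = (-4 - 2*G)*G = G*(-4 - 2*G))
(k(-389) + (-147*(-125) - 147)) + 72730 = (2*(-389)*(-2 - 1*(-389)) + (-147*(-125) - 147)) + 72730 = (2*(-389)*(-2 + 389) + (18375 - 147)) + 72730 = (2*(-389)*387 + 18228) + 72730 = (-301086 + 18228) + 72730 = -282858 + 72730 = -210128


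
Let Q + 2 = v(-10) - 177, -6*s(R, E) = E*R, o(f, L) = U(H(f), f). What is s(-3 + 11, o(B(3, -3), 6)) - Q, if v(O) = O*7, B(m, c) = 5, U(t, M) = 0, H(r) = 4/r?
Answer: 249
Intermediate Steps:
o(f, L) = 0
s(R, E) = -E*R/6
v(O) = 7*O
Q = -249 (Q = -2 + (7*(-10) - 177) = -2 + (-70 - 177) = -2 - 247 = -249)
s(-3 + 11, o(B(3, -3), 6)) - Q = -⅙*0*(-3 + 11) - 1*(-249) = -⅙*0*8 + 249 = 0 + 249 = 249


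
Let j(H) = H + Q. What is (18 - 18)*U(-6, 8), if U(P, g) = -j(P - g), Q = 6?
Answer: 0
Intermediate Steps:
j(H) = 6 + H (j(H) = H + 6 = 6 + H)
U(P, g) = -6 + g - P (U(P, g) = -(6 + (P - g)) = -(6 + P - g) = -6 + g - P)
(18 - 18)*U(-6, 8) = (18 - 18)*(-6 + 8 - 1*(-6)) = 0*(-6 + 8 + 6) = 0*8 = 0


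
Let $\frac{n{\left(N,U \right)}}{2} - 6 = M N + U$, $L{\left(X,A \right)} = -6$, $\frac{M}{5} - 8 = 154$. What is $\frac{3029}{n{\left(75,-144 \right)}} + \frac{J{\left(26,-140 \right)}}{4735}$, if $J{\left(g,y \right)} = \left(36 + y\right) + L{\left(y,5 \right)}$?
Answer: $\frac{201535}{114799128} \approx 0.0017555$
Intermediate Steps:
$M = 810$ ($M = 40 + 5 \cdot 154 = 40 + 770 = 810$)
$n{\left(N,U \right)} = 12 + 2 U + 1620 N$ ($n{\left(N,U \right)} = 12 + 2 \left(810 N + U\right) = 12 + 2 \left(U + 810 N\right) = 12 + \left(2 U + 1620 N\right) = 12 + 2 U + 1620 N$)
$J{\left(g,y \right)} = 30 + y$ ($J{\left(g,y \right)} = \left(36 + y\right) - 6 = 30 + y$)
$\frac{3029}{n{\left(75,-144 \right)}} + \frac{J{\left(26,-140 \right)}}{4735} = \frac{3029}{12 + 2 \left(-144\right) + 1620 \cdot 75} + \frac{30 - 140}{4735} = \frac{3029}{12 - 288 + 121500} - \frac{22}{947} = \frac{3029}{121224} - \frac{22}{947} = \frac{201535}{114799128}$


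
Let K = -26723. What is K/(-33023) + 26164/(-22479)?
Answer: -263307455/742324017 ≈ -0.35471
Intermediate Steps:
K/(-33023) + 26164/(-22479) = -26723/(-33023) + 26164/(-22479) = -26723*(-1/33023) + 26164*(-1/22479) = 26723/33023 - 26164/22479 = -263307455/742324017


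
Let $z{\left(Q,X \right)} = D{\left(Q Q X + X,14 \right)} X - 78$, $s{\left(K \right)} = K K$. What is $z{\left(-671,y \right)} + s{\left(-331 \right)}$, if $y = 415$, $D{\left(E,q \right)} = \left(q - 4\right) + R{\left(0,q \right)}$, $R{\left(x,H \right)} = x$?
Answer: $113633$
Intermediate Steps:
$s{\left(K \right)} = K^{2}$
$D{\left(E,q \right)} = -4 + q$ ($D{\left(E,q \right)} = \left(q - 4\right) + 0 = \left(-4 + q\right) + 0 = -4 + q$)
$z{\left(Q,X \right)} = -78 + 10 X$ ($z{\left(Q,X \right)} = \left(-4 + 14\right) X - 78 = 10 X - 78 = -78 + 10 X$)
$z{\left(-671,y \right)} + s{\left(-331 \right)} = \left(-78 + 10 \cdot 415\right) + \left(-331\right)^{2} = \left(-78 + 4150\right) + 109561 = 4072 + 109561 = 113633$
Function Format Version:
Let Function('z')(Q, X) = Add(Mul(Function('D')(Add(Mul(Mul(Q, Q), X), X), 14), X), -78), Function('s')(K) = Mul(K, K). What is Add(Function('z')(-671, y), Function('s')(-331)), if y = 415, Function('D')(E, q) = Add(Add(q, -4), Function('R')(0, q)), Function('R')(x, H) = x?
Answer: 113633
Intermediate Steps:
Function('s')(K) = Pow(K, 2)
Function('D')(E, q) = Add(-4, q) (Function('D')(E, q) = Add(Add(q, -4), 0) = Add(Add(-4, q), 0) = Add(-4, q))
Function('z')(Q, X) = Add(-78, Mul(10, X)) (Function('z')(Q, X) = Add(Mul(Add(-4, 14), X), -78) = Add(Mul(10, X), -78) = Add(-78, Mul(10, X)))
Add(Function('z')(-671, y), Function('s')(-331)) = Add(Add(-78, Mul(10, 415)), Pow(-331, 2)) = Add(Add(-78, 4150), 109561) = Add(4072, 109561) = 113633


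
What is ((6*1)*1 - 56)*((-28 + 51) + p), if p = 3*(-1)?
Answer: -1000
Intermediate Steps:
p = -3
((6*1)*1 - 56)*((-28 + 51) + p) = ((6*1)*1 - 56)*((-28 + 51) - 3) = (6*1 - 56)*(23 - 3) = (6 - 56)*20 = -50*20 = -1000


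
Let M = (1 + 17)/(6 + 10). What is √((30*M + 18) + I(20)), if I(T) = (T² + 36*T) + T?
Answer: √4767/2 ≈ 34.522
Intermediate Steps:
I(T) = T² + 37*T
M = 9/8 (M = 18/16 = 18*(1/16) = 9/8 ≈ 1.1250)
√((30*M + 18) + I(20)) = √((30*(9/8) + 18) + 20*(37 + 20)) = √((135/4 + 18) + 20*57) = √(207/4 + 1140) = √(4767/4) = √4767/2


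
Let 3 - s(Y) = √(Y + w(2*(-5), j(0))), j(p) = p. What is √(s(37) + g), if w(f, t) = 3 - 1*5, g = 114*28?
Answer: √(3195 - √35) ≈ 56.472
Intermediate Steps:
g = 3192
w(f, t) = -2 (w(f, t) = 3 - 5 = -2)
s(Y) = 3 - √(-2 + Y) (s(Y) = 3 - √(Y - 2) = 3 - √(-2 + Y))
√(s(37) + g) = √((3 - √(-2 + 37)) + 3192) = √((3 - √35) + 3192) = √(3195 - √35)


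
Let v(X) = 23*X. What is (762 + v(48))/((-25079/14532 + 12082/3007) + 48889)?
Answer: 81539952984/2136438191707 ≈ 0.038166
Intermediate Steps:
(762 + v(48))/((-25079/14532 + 12082/3007) + 48889) = (762 + 23*48)/((-25079/14532 + 12082/3007) + 48889) = (762 + 1104)/((-25079*1/14532 + 12082*(1/3007)) + 48889) = 1866/((-25079/14532 + 12082/3007) + 48889) = 1866/(100163071/43697724 + 48889) = 1866/(2136438191707/43697724) = 1866*(43697724/2136438191707) = 81539952984/2136438191707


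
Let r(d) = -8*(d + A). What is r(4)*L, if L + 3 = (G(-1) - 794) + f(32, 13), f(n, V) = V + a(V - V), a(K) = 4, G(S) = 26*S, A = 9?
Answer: 83824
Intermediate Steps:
r(d) = -72 - 8*d (r(d) = -8*(d + 9) = -8*(9 + d) = -72 - 8*d)
f(n, V) = 4 + V (f(n, V) = V + 4 = 4 + V)
L = -806 (L = -3 + ((26*(-1) - 794) + (4 + 13)) = -3 + ((-26 - 794) + 17) = -3 + (-820 + 17) = -3 - 803 = -806)
r(4)*L = (-72 - 8*4)*(-806) = (-72 - 32)*(-806) = -104*(-806) = 83824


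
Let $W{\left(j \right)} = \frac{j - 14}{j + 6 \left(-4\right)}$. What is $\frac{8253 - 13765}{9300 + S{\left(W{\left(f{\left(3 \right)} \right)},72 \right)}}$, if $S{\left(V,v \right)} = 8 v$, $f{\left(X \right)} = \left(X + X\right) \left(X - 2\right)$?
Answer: $- \frac{1378}{2469} \approx -0.55812$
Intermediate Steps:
$f{\left(X \right)} = 2 X \left(-2 + X\right)$
$W{\left(j \right)} = \frac{-14 + j}{-24 + j}$ ($W{\left(j \right)} = \frac{-14 + j}{j - 24} = \frac{-14 + j}{-24 + j}$)
$\frac{8253 - 13765}{9300 + S{\left(W{\left(f{\left(3 \right)} \right)},72 \right)}} = \frac{8253 - 13765}{9300 + 8 \cdot 72} = - \frac{5512}{9300 + 576} = - \frac{5512}{9876} = \left(-5512\right) \frac{1}{9876} = - \frac{1378}{2469}$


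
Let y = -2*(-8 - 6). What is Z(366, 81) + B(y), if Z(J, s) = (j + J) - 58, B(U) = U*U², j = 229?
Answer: 22489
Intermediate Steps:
y = 28 (y = -2*(-14) = 28)
B(U) = U³
Z(J, s) = 171 + J (Z(J, s) = (229 + J) - 58 = 171 + J)
Z(366, 81) + B(y) = (171 + 366) + 28³ = 537 + 21952 = 22489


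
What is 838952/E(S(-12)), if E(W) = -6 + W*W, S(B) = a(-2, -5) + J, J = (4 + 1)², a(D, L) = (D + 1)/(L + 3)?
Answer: 3355808/2577 ≈ 1302.2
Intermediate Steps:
a(D, L) = (1 + D)/(3 + L)
J = 25 (J = 5² = 25)
S(B) = 51/2 (S(B) = (1 - 2)/(3 - 5) + 25 = -1/(-2) + 25 = -½*(-1) + 25 = ½ + 25 = 51/2)
E(W) = -6 + W²
838952/E(S(-12)) = 838952/(-6 + (51/2)²) = 838952/(-6 + 2601/4) = 838952/(2577/4) = 838952*(4/2577) = 3355808/2577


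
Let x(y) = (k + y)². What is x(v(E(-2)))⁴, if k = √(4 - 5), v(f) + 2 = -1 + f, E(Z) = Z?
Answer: (5 - I)⁸ ≈ -3824.0 - 4.5696e+5*I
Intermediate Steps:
v(f) = -3 + f (v(f) = -2 + (-1 + f) = -3 + f)
k = I (k = √(-1) = I ≈ 1.0*I)
x(y) = (I + y)²
x(v(E(-2)))⁴ = ((I + (-3 - 2))²)⁴ = ((I - 5)²)⁴ = ((-5 + I)²)⁴ = (-5 + I)⁸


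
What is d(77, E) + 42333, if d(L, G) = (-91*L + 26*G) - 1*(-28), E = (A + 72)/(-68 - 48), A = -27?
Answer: 2049947/58 ≈ 35344.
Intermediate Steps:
E = -45/116 (E = (-27 + 72)/(-68 - 48) = 45/(-116) = 45*(-1/116) = -45/116 ≈ -0.38793)
d(L, G) = 28 - 91*L + 26*G (d(L, G) = (-91*L + 26*G) + 28 = 28 - 91*L + 26*G)
d(77, E) + 42333 = (28 - 91*77 + 26*(-45/116)) + 42333 = (28 - 7007 - 585/58) + 42333 = -405367/58 + 42333 = 2049947/58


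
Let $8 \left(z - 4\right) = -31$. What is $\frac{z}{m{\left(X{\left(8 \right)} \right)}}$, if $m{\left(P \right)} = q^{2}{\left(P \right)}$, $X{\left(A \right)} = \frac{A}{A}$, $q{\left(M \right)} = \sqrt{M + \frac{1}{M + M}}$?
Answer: $\frac{1}{12} \approx 0.083333$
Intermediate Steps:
$z = \frac{1}{8}$ ($z = 4 + \frac{1}{8} \left(-31\right) = 4 - \frac{31}{8} = \frac{1}{8} \approx 0.125$)
$q{\left(M \right)} = \sqrt{M + \frac{1}{2 M}}$
$X{\left(A \right)} = 1$
$m{\left(P \right)} = P + \frac{1}{2 P}$ ($m{\left(P \right)} = \left(\frac{\sqrt{\frac{2}{P} + 4 P}}{2}\right)^{2} = P + \frac{1}{2 P}$)
$\frac{z}{m{\left(X{\left(8 \right)} \right)}} = \frac{1}{8 \left(1 + \frac{1}{2 \cdot 1}\right)} = \frac{1}{8 \left(1 + \frac{1}{2} \cdot 1\right)} = \frac{1}{8 \left(1 + \frac{1}{2}\right)} = \frac{1}{8 \cdot \frac{3}{2}} = \frac{1}{8} \cdot \frac{2}{3} = \frac{1}{12}$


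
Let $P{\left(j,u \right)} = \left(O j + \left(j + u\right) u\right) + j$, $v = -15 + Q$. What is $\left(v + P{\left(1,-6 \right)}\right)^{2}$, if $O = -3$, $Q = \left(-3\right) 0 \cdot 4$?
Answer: $169$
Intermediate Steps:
$Q = 0$ ($Q = 0 \cdot 4 = 0$)
$v = -15$ ($v = -15 + 0 = -15$)
$P{\left(j,u \right)} = - 2 j + u \left(j + u\right)$ ($P{\left(j,u \right)} = \left(- 3 j + \left(j + u\right) u\right) + j = \left(- 3 j + u \left(j + u\right)\right) + j = - 2 j + u \left(j + u\right)$)
$\left(v + P{\left(1,-6 \right)}\right)^{2} = \left(-15 + \left(\left(-6\right)^{2} - 2 + 1 \left(-6\right)\right)\right)^{2} = \left(-15 - -28\right)^{2} = \left(-15 + 28\right)^{2} = 13^{2} = 169$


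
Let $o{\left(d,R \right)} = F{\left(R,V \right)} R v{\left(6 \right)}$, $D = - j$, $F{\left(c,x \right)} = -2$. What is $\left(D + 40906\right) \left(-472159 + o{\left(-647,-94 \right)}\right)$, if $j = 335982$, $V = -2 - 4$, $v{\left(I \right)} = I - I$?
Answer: $139322789084$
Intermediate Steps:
$v{\left(I \right)} = 0$
$V = -6$
$D = -335982$ ($D = \left(-1\right) 335982 = -335982$)
$o{\left(d,R \right)} = 0$ ($o{\left(d,R \right)} = - 2 R 0 = 0$)
$\left(D + 40906\right) \left(-472159 + o{\left(-647,-94 \right)}\right) = \left(-335982 + 40906\right) \left(-472159 + 0\right) = \left(-295076\right) \left(-472159\right) = 139322789084$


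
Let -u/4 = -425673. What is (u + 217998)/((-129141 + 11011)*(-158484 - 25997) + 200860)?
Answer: 192069/2179294139 ≈ 8.8134e-5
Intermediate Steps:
u = 1702692 (u = -4*(-425673) = 1702692)
(u + 217998)/((-129141 + 11011)*(-158484 - 25997) + 200860) = (1702692 + 217998)/((-129141 + 11011)*(-158484 - 25997) + 200860) = 1920690/(-118130*(-184481) + 200860) = 1920690/(21792740530 + 200860) = 1920690/21792941390 = 1920690*(1/21792941390) = 192069/2179294139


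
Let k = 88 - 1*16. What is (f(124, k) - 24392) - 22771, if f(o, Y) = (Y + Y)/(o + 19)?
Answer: -6744165/143 ≈ -47162.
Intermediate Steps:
k = 72 (k = 88 - 16 = 72)
f(o, Y) = 2*Y/(19 + o) (f(o, Y) = (2*Y)/(19 + o) = 2*Y/(19 + o))
(f(124, k) - 24392) - 22771 = (2*72/(19 + 124) - 24392) - 22771 = (2*72/143 - 24392) - 22771 = (2*72*(1/143) - 24392) - 22771 = (144/143 - 24392) - 22771 = -3487912/143 - 22771 = -6744165/143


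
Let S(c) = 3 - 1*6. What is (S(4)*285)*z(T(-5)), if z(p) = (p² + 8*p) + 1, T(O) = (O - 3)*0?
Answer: -855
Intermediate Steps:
S(c) = -3 (S(c) = 3 - 6 = -3)
T(O) = 0 (T(O) = (-3 + O)*0 = 0)
z(p) = 1 + p² + 8*p
(S(4)*285)*z(T(-5)) = (-3*285)*(1 + 0² + 8*0) = -855*(1 + 0 + 0) = -855*1 = -855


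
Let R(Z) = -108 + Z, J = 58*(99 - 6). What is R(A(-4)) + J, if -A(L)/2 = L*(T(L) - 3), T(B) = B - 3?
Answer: 5206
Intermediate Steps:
T(B) = -3 + B
J = 5394 (J = 58*93 = 5394)
A(L) = -2*L*(-6 + L) (A(L) = -2*L*((-3 + L) - 3) = -2*L*(-6 + L))
R(A(-4)) + J = (-108 + 2*(-4)*(6 - 1*(-4))) + 5394 = (-108 + 2*(-4)*(6 + 4)) + 5394 = (-108 + 2*(-4)*10) + 5394 = (-108 - 80) + 5394 = -188 + 5394 = 5206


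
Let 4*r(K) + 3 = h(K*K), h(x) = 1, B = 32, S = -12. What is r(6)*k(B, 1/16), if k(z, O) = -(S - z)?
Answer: -22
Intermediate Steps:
r(K) = -1/2 (r(K) = -3/4 + (1/4)*1 = -3/4 + 1/4 = -1/2)
k(z, O) = 12 + z (k(z, O) = -(-12 - z) = 12 + z)
r(6)*k(B, 1/16) = -(12 + 32)/2 = -1/2*44 = -22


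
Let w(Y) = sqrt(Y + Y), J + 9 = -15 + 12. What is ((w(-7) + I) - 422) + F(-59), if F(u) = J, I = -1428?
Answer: -1862 + I*sqrt(14) ≈ -1862.0 + 3.7417*I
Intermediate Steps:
J = -12 (J = -9 + (-15 + 12) = -9 - 3 = -12)
F(u) = -12
w(Y) = sqrt(2)*sqrt(Y) (w(Y) = sqrt(2*Y) = sqrt(2)*sqrt(Y))
((w(-7) + I) - 422) + F(-59) = ((sqrt(2)*sqrt(-7) - 1428) - 422) - 12 = ((sqrt(2)*(I*sqrt(7)) - 1428) - 422) - 12 = ((I*sqrt(14) - 1428) - 422) - 12 = ((-1428 + I*sqrt(14)) - 422) - 12 = (-1850 + I*sqrt(14)) - 12 = -1862 + I*sqrt(14)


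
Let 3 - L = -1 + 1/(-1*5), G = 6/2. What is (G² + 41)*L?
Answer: 210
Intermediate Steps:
G = 3 (G = 6*(½) = 3)
L = 21/5 (L = 3 - (-1 + 1/(-1*5)) = 3 - (-1 + 1/(-5)) = 3 - (-1 - ⅕) = 3 - 1*(-6/5) = 3 + 6/5 = 21/5 ≈ 4.2000)
(G² + 41)*L = (3² + 41)*(21/5) = (9 + 41)*(21/5) = 50*(21/5) = 210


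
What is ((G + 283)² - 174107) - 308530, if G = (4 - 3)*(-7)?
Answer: -406461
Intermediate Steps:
G = -7 (G = 1*(-7) = -7)
((G + 283)² - 174107) - 308530 = ((-7 + 283)² - 174107) - 308530 = (276² - 174107) - 308530 = (76176 - 174107) - 308530 = -97931 - 308530 = -406461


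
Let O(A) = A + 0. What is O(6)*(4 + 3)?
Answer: 42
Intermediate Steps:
O(A) = A
O(6)*(4 + 3) = 6*(4 + 3) = 6*7 = 42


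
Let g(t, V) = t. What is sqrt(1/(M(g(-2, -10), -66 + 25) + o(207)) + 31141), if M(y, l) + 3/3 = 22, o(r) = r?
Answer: 7*sqrt(8259357)/114 ≈ 176.47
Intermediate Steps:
M(y, l) = 21 (M(y, l) = -1 + 22 = 21)
sqrt(1/(M(g(-2, -10), -66 + 25) + o(207)) + 31141) = sqrt(1/(21 + 207) + 31141) = sqrt(1/228 + 31141) = sqrt(7100149/228) = 7*sqrt(8259357)/114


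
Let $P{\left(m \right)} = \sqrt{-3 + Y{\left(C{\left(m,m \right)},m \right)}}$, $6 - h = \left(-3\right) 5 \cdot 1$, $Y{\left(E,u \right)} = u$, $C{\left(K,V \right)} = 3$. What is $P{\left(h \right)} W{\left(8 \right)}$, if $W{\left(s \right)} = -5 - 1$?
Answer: $- 18 \sqrt{2} \approx -25.456$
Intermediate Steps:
$W{\left(s \right)} = -6$
$h = 21$ ($h = 6 - \left(-3\right) 5 \cdot 1 = 6 - \left(-15\right) 1 = 6 - -15 = 6 + 15 = 21$)
$P{\left(m \right)} = \sqrt{-3 + m}$
$P{\left(h \right)} W{\left(8 \right)} = \sqrt{-3 + 21} \left(-6\right) = \sqrt{18} \left(-6\right) = 3 \sqrt{2} \left(-6\right) = - 18 \sqrt{2}$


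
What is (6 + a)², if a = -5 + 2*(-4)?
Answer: 49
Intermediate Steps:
a = -13 (a = -5 - 8 = -13)
(6 + a)² = (6 - 13)² = (-7)² = 49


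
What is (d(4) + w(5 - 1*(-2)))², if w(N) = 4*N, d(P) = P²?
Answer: 1936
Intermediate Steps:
(d(4) + w(5 - 1*(-2)))² = (4² + 4*(5 - 1*(-2)))² = (16 + 4*(5 + 2))² = (16 + 4*7)² = (16 + 28)² = 44² = 1936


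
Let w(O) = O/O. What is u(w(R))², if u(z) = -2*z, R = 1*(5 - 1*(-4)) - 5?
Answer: 4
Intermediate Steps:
R = 4 (R = 1*(5 + 4) - 5 = 1*9 - 5 = 9 - 5 = 4)
w(O) = 1
u(w(R))² = (-2*1)² = (-2)² = 4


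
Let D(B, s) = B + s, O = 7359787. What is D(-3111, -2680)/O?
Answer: -5791/7359787 ≈ -0.00078684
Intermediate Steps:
D(-3111, -2680)/O = (-3111 - 2680)/7359787 = -5791*1/7359787 = -5791/7359787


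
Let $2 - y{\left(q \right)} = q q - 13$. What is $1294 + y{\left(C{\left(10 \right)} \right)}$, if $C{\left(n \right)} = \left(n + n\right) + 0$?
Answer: $909$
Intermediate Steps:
$C{\left(n \right)} = 2 n$ ($C{\left(n \right)} = 2 n + 0 = 2 n$)
$y{\left(q \right)} = 15 - q^{2}$ ($y{\left(q \right)} = 2 - \left(q q - 13\right) = 2 - \left(q^{2} - 13\right) = 2 - \left(-13 + q^{2}\right) = 15 - q^{2}$)
$1294 + y{\left(C{\left(10 \right)} \right)} = 1294 + \left(15 - \left(2 \cdot 10\right)^{2}\right) = 1294 + \left(15 - 20^{2}\right) = 1294 + \left(15 - 400\right) = 1294 - 385 = 909$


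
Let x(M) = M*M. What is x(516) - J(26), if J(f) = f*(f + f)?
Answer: 264904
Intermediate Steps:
x(M) = M²
J(f) = 2*f² (J(f) = f*(2*f) = 2*f²)
x(516) - J(26) = 516² - 2*26² = 266256 - 2*676 = 266256 - 1*1352 = 266256 - 1352 = 264904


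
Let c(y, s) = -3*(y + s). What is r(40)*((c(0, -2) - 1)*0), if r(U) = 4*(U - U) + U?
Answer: 0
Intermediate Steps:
r(U) = U (r(U) = 4*0 + U = 0 + U = U)
c(y, s) = -3*s - 3*y (c(y, s) = -3*(s + y) = -3*s - 3*y)
r(40)*((c(0, -2) - 1)*0) = 40*(((-3*(-2) - 3*0) - 1)*0) = 40*(((6 + 0) - 1)*0) = 40*((6 - 1)*0) = 40*(5*0) = 40*0 = 0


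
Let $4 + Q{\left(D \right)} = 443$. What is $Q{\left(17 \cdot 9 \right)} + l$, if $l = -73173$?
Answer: $-72734$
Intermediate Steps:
$Q{\left(D \right)} = 439$ ($Q{\left(D \right)} = -4 + 443 = 439$)
$Q{\left(17 \cdot 9 \right)} + l = 439 - 73173 = -72734$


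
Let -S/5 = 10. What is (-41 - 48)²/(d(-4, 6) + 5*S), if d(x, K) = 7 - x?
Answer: -7921/239 ≈ -33.142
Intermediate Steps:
S = -50 (S = -5*10 = -50)
(-41 - 48)²/(d(-4, 6) + 5*S) = (-41 - 48)²/((7 - 1*(-4)) + 5*(-50)) = (-89)²/((7 + 4) - 250) = 7921/(11 - 250) = 7921/(-239) = 7921*(-1/239) = -7921/239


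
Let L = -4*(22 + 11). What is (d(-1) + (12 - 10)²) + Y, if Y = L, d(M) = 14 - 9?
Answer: -123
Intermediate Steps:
L = -132 (L = -4*33 = -132)
d(M) = 5
Y = -132
(d(-1) + (12 - 10)²) + Y = (5 + (12 - 10)²) - 132 = (5 + 2²) - 132 = (5 + 4) - 132 = 9 - 132 = -123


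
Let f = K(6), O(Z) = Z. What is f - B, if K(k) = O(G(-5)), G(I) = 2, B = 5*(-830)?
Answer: 4152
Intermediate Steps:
B = -4150
K(k) = 2
f = 2
f - B = 2 - 1*(-4150) = 2 + 4150 = 4152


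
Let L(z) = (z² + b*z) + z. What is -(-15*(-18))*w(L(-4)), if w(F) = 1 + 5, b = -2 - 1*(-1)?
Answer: -1620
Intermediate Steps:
b = -1 (b = -2 + 1 = -1)
L(z) = z² (L(z) = (z² - z) + z = z²)
w(F) = 6
-(-15*(-18))*w(L(-4)) = -(-15*(-18))*6 = -270*6 = -1*1620 = -1620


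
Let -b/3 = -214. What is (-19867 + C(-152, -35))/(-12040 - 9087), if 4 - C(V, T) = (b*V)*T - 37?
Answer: 3435266/21127 ≈ 162.60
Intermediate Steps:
b = 642 (b = -3*(-214) = 642)
C(V, T) = 41 - 642*T*V (C(V, T) = 4 - ((642*V)*T - 37) = 4 - (642*T*V - 37) = 4 - (-37 + 642*T*V) = 4 + (37 - 642*T*V) = 41 - 642*T*V)
(-19867 + C(-152, -35))/(-12040 - 9087) = (-19867 + (41 - 642*(-35)*(-152)))/(-12040 - 9087) = (-19867 + (41 - 3415440))/(-21127) = (-19867 - 3415399)*(-1/21127) = -3435266*(-1/21127) = 3435266/21127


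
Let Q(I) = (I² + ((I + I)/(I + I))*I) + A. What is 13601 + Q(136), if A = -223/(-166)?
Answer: 5350901/166 ≈ 32234.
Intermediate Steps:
A = 223/166 (A = -223*(-1/166) = 223/166 ≈ 1.3434)
Q(I) = 223/166 + I + I² (Q(I) = (I² + ((I + I)/(I + I))*I) + 223/166 = (I² + ((2*I)/((2*I)))*I) + 223/166 = (I² + ((2*I)*(1/(2*I)))*I) + 223/166 = (I² + 1*I) + 223/166 = (I² + I) + 223/166 = (I + I²) + 223/166 = 223/166 + I + I²)
13601 + Q(136) = 13601 + (223/166 + 136 + 136²) = 13601 + (223/166 + 136 + 18496) = 13601 + 3093135/166 = 5350901/166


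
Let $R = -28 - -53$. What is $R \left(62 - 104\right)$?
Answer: $-1050$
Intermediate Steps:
$R = 25$ ($R = -28 + 53 = 25$)
$R \left(62 - 104\right) = 25 \left(62 - 104\right) = 25 \left(-42\right) = -1050$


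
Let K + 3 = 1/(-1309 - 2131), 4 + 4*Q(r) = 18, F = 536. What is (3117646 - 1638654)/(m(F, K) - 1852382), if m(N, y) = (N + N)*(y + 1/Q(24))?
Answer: -2225882960/2792214499 ≈ -0.79717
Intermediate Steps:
Q(r) = 7/2 (Q(r) = -1 + (1/4)*18 = -1 + 9/2 = 7/2)
K = -10321/3440 (K = -3 + 1/(-1309 - 2131) = -3 + 1/(-3440) = -3 - 1/3440 = -10321/3440 ≈ -3.0003)
m(N, y) = 2*N*(2/7 + y) (m(N, y) = (N + N)*(y + 1/(7/2)) = (2*N)*(y + 2/7) = (2*N)*(2/7 + y) = 2*N*(2/7 + y))
(3117646 - 1638654)/(m(F, K) - 1852382) = (3117646 - 1638654)/((2/7)*536*(2 + 7*(-10321/3440)) - 1852382) = 1478992/((2/7)*536*(2 - 72247/3440) - 1852382) = 1478992/((2/7)*536*(-65367/3440) - 1852382) = 1478992/(-4379589/1505 - 1852382) = 1478992/(-2792214499/1505) = 1478992*(-1505/2792214499) = -2225882960/2792214499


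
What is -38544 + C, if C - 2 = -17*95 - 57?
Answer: -40214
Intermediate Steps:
C = -1670 (C = 2 + (-17*95 - 57) = 2 + (-1615 - 57) = 2 - 1672 = -1670)
-38544 + C = -38544 - 1670 = -40214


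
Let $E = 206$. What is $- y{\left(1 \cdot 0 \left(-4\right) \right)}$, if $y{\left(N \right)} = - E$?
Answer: $206$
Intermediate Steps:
$y{\left(N \right)} = -206$ ($y{\left(N \right)} = \left(-1\right) 206 = -206$)
$- y{\left(1 \cdot 0 \left(-4\right) \right)} = \left(-1\right) \left(-206\right) = 206$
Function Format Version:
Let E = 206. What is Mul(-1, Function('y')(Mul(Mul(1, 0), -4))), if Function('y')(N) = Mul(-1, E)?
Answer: 206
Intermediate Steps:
Function('y')(N) = -206 (Function('y')(N) = Mul(-1, 206) = -206)
Mul(-1, Function('y')(Mul(Mul(1, 0), -4))) = Mul(-1, -206) = 206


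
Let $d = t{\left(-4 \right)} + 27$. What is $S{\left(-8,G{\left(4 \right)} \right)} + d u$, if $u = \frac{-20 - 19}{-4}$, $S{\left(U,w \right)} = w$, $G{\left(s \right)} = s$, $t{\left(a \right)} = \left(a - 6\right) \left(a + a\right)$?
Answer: $\frac{4189}{4} \approx 1047.3$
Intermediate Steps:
$t{\left(a \right)} = 2 a \left(-6 + a\right)$ ($t{\left(a \right)} = \left(-6 + a\right) 2 a = 2 a \left(-6 + a\right)$)
$d = 107$ ($d = 2 \left(-4\right) \left(-6 - 4\right) + 27 = 2 \left(-4\right) \left(-10\right) + 27 = 80 + 27 = 107$)
$u = \frac{39}{4}$ ($u = \left(- \frac{1}{4}\right) \left(-39\right) = \frac{39}{4} \approx 9.75$)
$S{\left(-8,G{\left(4 \right)} \right)} + d u = 4 + 107 \cdot \frac{39}{4} = 4 + \frac{4173}{4} = \frac{4189}{4}$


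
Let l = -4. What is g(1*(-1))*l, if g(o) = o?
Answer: 4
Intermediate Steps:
g(1*(-1))*l = (1*(-1))*(-4) = -1*(-4) = 4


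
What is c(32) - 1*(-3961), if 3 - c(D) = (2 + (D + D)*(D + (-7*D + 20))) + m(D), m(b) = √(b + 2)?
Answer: 14970 - √34 ≈ 14964.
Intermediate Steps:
m(b) = √(2 + b)
c(D) = 1 - √(2 + D) - 2*D*(20 - 6*D) (c(D) = 3 - ((2 + (D + D)*(D + (-7*D + 20))) + √(2 + D)) = 3 - ((2 + (2*D)*(D + (20 - 7*D))) + √(2 + D)) = 3 - ((2 + (2*D)*(20 - 6*D)) + √(2 + D)) = 3 - ((2 + 2*D*(20 - 6*D)) + √(2 + D)) = 3 - (2 + √(2 + D) + 2*D*(20 - 6*D)) = 3 + (-2 - √(2 + D) - 2*D*(20 - 6*D)) = 1 - √(2 + D) - 2*D*(20 - 6*D))
c(32) - 1*(-3961) = (1 - √(2 + 32) - 40*32 + 12*32²) - 1*(-3961) = (1 - √34 - 1280 + 12*1024) + 3961 = (1 - √34 - 1280 + 12288) + 3961 = (11009 - √34) + 3961 = 14970 - √34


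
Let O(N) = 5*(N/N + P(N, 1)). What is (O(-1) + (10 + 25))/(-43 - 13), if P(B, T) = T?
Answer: -45/56 ≈ -0.80357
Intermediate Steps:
O(N) = 10 (O(N) = 5*(N/N + 1) = 5*(1 + 1) = 5*2 = 10)
(O(-1) + (10 + 25))/(-43 - 13) = (10 + (10 + 25))/(-43 - 13) = (10 + 35)/(-56) = -1/56*45 = -45/56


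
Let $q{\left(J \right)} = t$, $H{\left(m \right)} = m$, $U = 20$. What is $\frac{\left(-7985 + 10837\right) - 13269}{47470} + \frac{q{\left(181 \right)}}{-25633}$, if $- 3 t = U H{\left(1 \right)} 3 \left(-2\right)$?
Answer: $- \frac{268917761}{1216798510} \approx -0.221$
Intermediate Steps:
$t = 40$ ($t = - \frac{20 \cdot 1 \cdot 3 \left(-2\right)}{3} = - \frac{20 \cdot 3 \left(-2\right)}{3} = - \frac{20 \left(-6\right)}{3} = \left(- \frac{1}{3}\right) \left(-120\right) = 40$)
$q{\left(J \right)} = 40$
$\frac{\left(-7985 + 10837\right) - 13269}{47470} + \frac{q{\left(181 \right)}}{-25633} = \frac{\left(-7985 + 10837\right) - 13269}{47470} + \frac{40}{-25633} = \left(2852 - 13269\right) \frac{1}{47470} + 40 \left(- \frac{1}{25633}\right) = \left(-10417\right) \frac{1}{47470} - \frac{40}{25633} = - \frac{10417}{47470} - \frac{40}{25633} = - \frac{268917761}{1216798510}$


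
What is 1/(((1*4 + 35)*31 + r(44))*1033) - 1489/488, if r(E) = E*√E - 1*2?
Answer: -2109808099089/691461813160 - 88*√11/1416929945 ≈ -3.0512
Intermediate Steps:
r(E) = -2 + E^(3/2) (r(E) = E^(3/2) - 2 = -2 + E^(3/2))
1/(((1*4 + 35)*31 + r(44))*1033) - 1489/488 = 1/((1*4 + 35)*31 + (-2 + 44^(3/2))*1033) - 1489/488 = (1/1033)/((4 + 35)*31 + (-2 + 88*√11)) - 1489*1/488 = (1/1033)/(39*31 + (-2 + 88*√11)) - 1489/488 = (1/1033)/(1209 + (-2 + 88*√11)) - 1489/488 = (1/1033)/(1207 + 88*√11) - 1489/488 = 1/(1033*(1207 + 88*√11)) - 1489/488 = -1489/488 + 1/(1033*(1207 + 88*√11))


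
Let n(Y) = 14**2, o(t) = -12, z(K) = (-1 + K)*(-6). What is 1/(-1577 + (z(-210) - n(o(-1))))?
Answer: -1/507 ≈ -0.0019724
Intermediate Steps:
z(K) = 6 - 6*K
n(Y) = 196
1/(-1577 + (z(-210) - n(o(-1)))) = 1/(-1577 + ((6 - 6*(-210)) - 1*196)) = 1/(-1577 + ((6 + 1260) - 196)) = 1/(-1577 + (1266 - 196)) = 1/(-1577 + 1070) = 1/(-507) = -1/507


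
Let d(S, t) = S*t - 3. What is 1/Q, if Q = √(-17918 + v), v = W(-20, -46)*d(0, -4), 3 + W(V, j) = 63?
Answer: -I*√18098/18098 ≈ -0.0074334*I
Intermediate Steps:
d(S, t) = -3 + S*t
W(V, j) = 60 (W(V, j) = -3 + 63 = 60)
v = -180 (v = 60*(-3 + 0*(-4)) = 60*(-3 + 0) = 60*(-3) = -180)
Q = I*√18098 (Q = √(-17918 - 180) = √(-18098) = I*√18098 ≈ 134.53*I)
1/Q = 1/(I*√18098) = -I*√18098/18098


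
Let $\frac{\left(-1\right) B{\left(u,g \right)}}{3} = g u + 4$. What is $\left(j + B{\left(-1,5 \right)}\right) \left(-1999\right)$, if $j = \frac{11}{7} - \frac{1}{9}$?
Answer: $- \frac{561719}{63} \approx -8916.2$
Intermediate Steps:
$j = \frac{92}{63}$ ($j = 11 \cdot \frac{1}{7} - \frac{1}{9} = \frac{11}{7} - \frac{1}{9} = \frac{92}{63} \approx 1.4603$)
$B{\left(u,g \right)} = -12 - 3 g u$ ($B{\left(u,g \right)} = - 3 \left(g u + 4\right) = - 3 \left(4 + g u\right) = -12 - 3 g u$)
$\left(j + B{\left(-1,5 \right)}\right) \left(-1999\right) = \left(\frac{92}{63} - \left(12 + 15 \left(-1\right)\right)\right) \left(-1999\right) = \left(\frac{92}{63} + \left(-12 + 15\right)\right) \left(-1999\right) = \left(\frac{92}{63} + 3\right) \left(-1999\right) = \frac{281}{63} \left(-1999\right) = - \frac{561719}{63}$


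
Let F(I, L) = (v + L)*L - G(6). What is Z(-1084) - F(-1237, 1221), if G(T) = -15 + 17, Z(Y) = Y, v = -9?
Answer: -1480934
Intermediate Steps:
G(T) = 2
F(I, L) = -2 + L*(-9 + L) (F(I, L) = (-9 + L)*L - 1*2 = L*(-9 + L) - 2 = -2 + L*(-9 + L))
Z(-1084) - F(-1237, 1221) = -1084 - (-2 + 1221² - 9*1221) = -1084 - (-2 + 1490841 - 10989) = -1084 - 1*1479850 = -1084 - 1479850 = -1480934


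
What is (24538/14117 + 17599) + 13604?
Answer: 440517289/14117 ≈ 31205.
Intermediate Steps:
(24538/14117 + 17599) + 13604 = 248469621/14117 + 13604 = 440517289/14117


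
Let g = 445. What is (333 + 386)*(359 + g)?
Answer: 578076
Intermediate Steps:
(333 + 386)*(359 + g) = (333 + 386)*(359 + 445) = 719*804 = 578076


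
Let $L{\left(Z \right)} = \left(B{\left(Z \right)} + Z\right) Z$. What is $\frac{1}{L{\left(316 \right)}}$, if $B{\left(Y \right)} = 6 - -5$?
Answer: $\frac{1}{103332} \approx 9.6775 \cdot 10^{-6}$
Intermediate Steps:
$B{\left(Y \right)} = 11$ ($B{\left(Y \right)} = 6 + 5 = 11$)
$L{\left(Z \right)} = Z \left(11 + Z\right)$ ($L{\left(Z \right)} = \left(11 + Z\right) Z = Z \left(11 + Z\right)$)
$\frac{1}{L{\left(316 \right)}} = \frac{1}{316 \left(11 + 316\right)} = \frac{1}{316 \cdot 327} = \frac{1}{103332}$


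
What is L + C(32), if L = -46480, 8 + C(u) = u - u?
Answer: -46488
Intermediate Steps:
C(u) = -8 (C(u) = -8 + (u - u) = -8 + 0 = -8)
L + C(32) = -46480 - 8 = -46488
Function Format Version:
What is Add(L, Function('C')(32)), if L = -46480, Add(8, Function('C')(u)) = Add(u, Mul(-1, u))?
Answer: -46488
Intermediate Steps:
Function('C')(u) = -8 (Function('C')(u) = Add(-8, Add(u, Mul(-1, u))) = Add(-8, 0) = -8)
Add(L, Function('C')(32)) = Add(-46480, -8) = -46488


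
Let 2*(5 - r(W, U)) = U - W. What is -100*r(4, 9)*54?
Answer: -13500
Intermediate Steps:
r(W, U) = 5 + W/2 - U/2 (r(W, U) = 5 - (U - W)/2 = 5 + (W/2 - U/2) = 5 + W/2 - U/2)
-100*r(4, 9)*54 = -100*(5 + (1/2)*4 - 1/2*9)*54 = -100*(5 + 2 - 9/2)*54 = -100*5/2*54 = -250*54 = -13500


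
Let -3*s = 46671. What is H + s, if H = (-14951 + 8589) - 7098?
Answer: -29017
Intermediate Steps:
s = -15557 (s = -⅓*46671 = -15557)
H = -13460 (H = -6362 - 7098 = -13460)
H + s = -13460 - 15557 = -29017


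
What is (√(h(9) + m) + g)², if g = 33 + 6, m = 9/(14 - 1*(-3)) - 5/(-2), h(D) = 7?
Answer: (1326 + √11594)²/1156 ≈ 1778.0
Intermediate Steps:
m = 103/34 (m = 9/(14 + 3) - 5*(-½) = 9/17 + 5/2 = 103/34 ≈ 3.0294)
g = 39
(√(h(9) + m) + g)² = (√(7 + 103/34) + 39)² = (√(341/34) + 39)² = (√11594/34 + 39)² = (39 + √11594/34)²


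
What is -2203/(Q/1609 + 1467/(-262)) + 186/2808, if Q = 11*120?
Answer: 144896811895/314271828 ≈ 461.06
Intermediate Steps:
Q = 1320
-2203/(Q/1609 + 1467/(-262)) + 186/2808 = -2203/(1320/1609 + 1467/(-262)) + 186/2808 = -2203/(1320*(1/1609) + 1467*(-1/262)) + 186*(1/2808) = -2203/(1320/1609 - 1467/262) + 31/468 = -2203/(-2014563/421558) + 31/468 = -2203*(-421558/2014563) + 31/468 = 928692274/2014563 + 31/468 = 144896811895/314271828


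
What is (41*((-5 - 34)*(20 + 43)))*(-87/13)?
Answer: 674163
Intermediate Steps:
(41*((-5 - 34)*(20 + 43)))*(-87/13) = (41*(-39*63))*(-87*1/13) = (41*(-2457))*(-87/13) = -100737*(-87/13) = 674163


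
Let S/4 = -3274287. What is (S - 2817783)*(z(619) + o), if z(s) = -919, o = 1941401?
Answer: -30882637136742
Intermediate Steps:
S = -13097148 (S = 4*(-3274287) = -13097148)
(S - 2817783)*(z(619) + o) = (-13097148 - 2817783)*(-919 + 1941401) = -15914931*1940482 = -30882637136742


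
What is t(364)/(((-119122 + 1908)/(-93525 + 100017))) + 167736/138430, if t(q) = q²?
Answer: -29763211485564/4056483505 ≈ -7337.2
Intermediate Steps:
t(364)/(((-119122 + 1908)/(-93525 + 100017))) + 167736/138430 = 364²/(((-119122 + 1908)/(-93525 + 100017))) + 167736/138430 = 132496/((-117214/6492)) + 167736*(1/138430) = 132496/((-117214*1/6492)) + 83868/69215 = 132496/(-58607/3246) + 83868/69215 = 132496*(-3246/58607) + 83868/69215 = -430082016/58607 + 83868/69215 = -29763211485564/4056483505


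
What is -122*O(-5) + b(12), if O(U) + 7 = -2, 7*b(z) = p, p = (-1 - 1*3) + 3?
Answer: 7685/7 ≈ 1097.9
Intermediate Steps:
p = -1 (p = (-1 - 3) + 3 = -4 + 3 = -1)
b(z) = -⅐ (b(z) = (⅐)*(-1) = -⅐)
O(U) = -9 (O(U) = -7 - 2 = -9)
-122*O(-5) + b(12) = -122*(-9) - ⅐ = 1098 - ⅐ = 7685/7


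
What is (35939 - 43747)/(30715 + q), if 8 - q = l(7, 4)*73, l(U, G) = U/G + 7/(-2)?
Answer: -512/2023 ≈ -0.25309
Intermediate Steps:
l(U, G) = -7/2 + U/G (l(U, G) = U/G + 7*(-½) = U/G - 7/2 = -7/2 + U/G)
q = 543/4 (q = 8 - (-7/2 + 7/4)*73 = 8 - (-7)*73/4 = 8 - 1*(-511/4) = 8 + 511/4 = 543/4 ≈ 135.75)
(35939 - 43747)/(30715 + q) = (35939 - 43747)/(30715 + 543/4) = -7808/123403/4 = -7808*4/123403 = -512/2023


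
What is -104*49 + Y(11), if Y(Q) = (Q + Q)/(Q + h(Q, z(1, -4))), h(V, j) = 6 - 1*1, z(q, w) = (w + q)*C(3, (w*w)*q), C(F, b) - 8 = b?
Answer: -40757/8 ≈ -5094.6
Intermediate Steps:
C(F, b) = 8 + b
z(q, w) = (8 + q*w**2)*(q + w) (z(q, w) = (w + q)*(8 + (w*w)*q) = (q + w)*(8 + w**2*q) = (q + w)*(8 + q*w**2) = (8 + q*w**2)*(q + w))
h(V, j) = 5 (h(V, j) = 6 - 1 = 5)
Y(Q) = 2*Q/(5 + Q) (Y(Q) = (Q + Q)/(Q + 5) = (2*Q)/(5 + Q) = 2*Q/(5 + Q))
-104*49 + Y(11) = -104*49 + 2*11/(5 + 11) = -5096 + 2*11/16 = -5096 + 2*11*(1/16) = -5096 + 11/8 = -40757/8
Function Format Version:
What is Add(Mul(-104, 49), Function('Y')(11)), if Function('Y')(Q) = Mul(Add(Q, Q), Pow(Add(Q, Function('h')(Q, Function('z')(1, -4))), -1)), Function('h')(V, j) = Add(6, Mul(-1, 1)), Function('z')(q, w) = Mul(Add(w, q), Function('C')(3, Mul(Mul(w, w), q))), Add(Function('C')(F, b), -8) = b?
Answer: Rational(-40757, 8) ≈ -5094.6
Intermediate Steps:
Function('C')(F, b) = Add(8, b)
Function('z')(q, w) = Mul(Add(8, Mul(q, Pow(w, 2))), Add(q, w)) (Function('z')(q, w) = Mul(Add(w, q), Add(8, Mul(Mul(w, w), q))) = Mul(Add(q, w), Add(8, Mul(Pow(w, 2), q))) = Mul(Add(q, w), Add(8, Mul(q, Pow(w, 2)))) = Mul(Add(8, Mul(q, Pow(w, 2))), Add(q, w)))
Function('h')(V, j) = 5 (Function('h')(V, j) = Add(6, -1) = 5)
Function('Y')(Q) = Mul(2, Q, Pow(Add(5, Q), -1)) (Function('Y')(Q) = Mul(Add(Q, Q), Pow(Add(Q, 5), -1)) = Mul(Mul(2, Q), Pow(Add(5, Q), -1)) = Mul(2, Q, Pow(Add(5, Q), -1)))
Add(Mul(-104, 49), Function('Y')(11)) = Add(Mul(-104, 49), Mul(2, 11, Pow(Add(5, 11), -1))) = Add(-5096, Mul(2, 11, Pow(16, -1))) = Add(-5096, Mul(2, 11, Rational(1, 16))) = Add(-5096, Rational(11, 8)) = Rational(-40757, 8)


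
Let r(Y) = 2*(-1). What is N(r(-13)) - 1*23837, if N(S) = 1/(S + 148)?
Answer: -3480201/146 ≈ -23837.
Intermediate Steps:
r(Y) = -2
N(S) = 1/(148 + S)
N(r(-13)) - 1*23837 = 1/(148 - 2) - 1*23837 = 1/146 - 23837 = -3480201/146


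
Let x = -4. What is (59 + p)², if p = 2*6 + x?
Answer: 4489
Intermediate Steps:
p = 8 (p = 2*6 - 4 = 12 - 4 = 8)
(59 + p)² = (59 + 8)² = 67² = 4489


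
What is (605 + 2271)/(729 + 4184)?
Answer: 2876/4913 ≈ 0.58539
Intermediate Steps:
(605 + 2271)/(729 + 4184) = 2876/4913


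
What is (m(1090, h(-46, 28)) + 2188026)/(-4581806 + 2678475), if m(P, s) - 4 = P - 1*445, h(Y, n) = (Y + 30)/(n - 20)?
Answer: -2188675/1903331 ≈ -1.1499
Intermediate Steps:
h(Y, n) = (30 + Y)/(-20 + n)
m(P, s) = -441 + P (m(P, s) = 4 + (P - 1*445) = 4 + (P - 445) = 4 + (-445 + P) = -441 + P)
(m(1090, h(-46, 28)) + 2188026)/(-4581806 + 2678475) = ((-441 + 1090) + 2188026)/(-4581806 + 2678475) = (649 + 2188026)/(-1903331) = 2188675*(-1/1903331) = -2188675/1903331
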